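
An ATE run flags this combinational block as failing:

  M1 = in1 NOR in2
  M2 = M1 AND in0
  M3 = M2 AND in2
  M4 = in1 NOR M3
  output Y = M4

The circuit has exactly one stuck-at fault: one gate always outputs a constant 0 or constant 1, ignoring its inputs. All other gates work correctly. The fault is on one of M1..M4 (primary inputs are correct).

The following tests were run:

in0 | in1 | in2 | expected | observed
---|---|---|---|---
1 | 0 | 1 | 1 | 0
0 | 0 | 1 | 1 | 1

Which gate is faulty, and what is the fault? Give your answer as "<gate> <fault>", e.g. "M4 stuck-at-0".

Fault-free values for test 1 (in0=1, in1=0, in2=1): M1=0, M2=0, M3=0, M4=1, giving Y=1. Observed 0.
Test 1: faults giving observed 0 are {M1 stuck-at-1, M2 stuck-at-1, M3 stuck-at-1, M4 stuck-at-0}.
Test 2 (in0=0, in1=0, in2=1): fault-free M1=0, M2=0, M3=0, M4=1 → 1; observed 1. Eliminates M2 stuck-at-1, M3 stuck-at-1, M4 stuck-at-0.
Only M1 stuck-at-1 is consistent with every test.

M1 stuck-at-1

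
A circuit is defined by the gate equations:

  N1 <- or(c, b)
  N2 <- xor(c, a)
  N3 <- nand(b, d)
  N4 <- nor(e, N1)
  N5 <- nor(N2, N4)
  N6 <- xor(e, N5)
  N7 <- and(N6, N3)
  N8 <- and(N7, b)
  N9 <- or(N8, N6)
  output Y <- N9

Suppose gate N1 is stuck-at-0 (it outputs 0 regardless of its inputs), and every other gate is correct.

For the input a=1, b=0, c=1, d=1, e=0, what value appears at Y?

0

Propagate with N1 forced: N1=0 [stuck-at-0], N2=0, N3=1, N4=1, N5=0, N6=0, N7=0, N8=0, N9=0.
So Y = 0. (Without the fault it would be 1.)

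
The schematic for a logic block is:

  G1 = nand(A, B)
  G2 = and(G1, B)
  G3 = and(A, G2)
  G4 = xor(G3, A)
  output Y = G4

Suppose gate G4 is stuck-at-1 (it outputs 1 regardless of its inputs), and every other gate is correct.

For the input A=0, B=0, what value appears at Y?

Propagate with G4 forced: G1=1, G2=0, G3=0, G4=1 [stuck-at-1].
So Y = 1. (Without the fault it would be 0.)

1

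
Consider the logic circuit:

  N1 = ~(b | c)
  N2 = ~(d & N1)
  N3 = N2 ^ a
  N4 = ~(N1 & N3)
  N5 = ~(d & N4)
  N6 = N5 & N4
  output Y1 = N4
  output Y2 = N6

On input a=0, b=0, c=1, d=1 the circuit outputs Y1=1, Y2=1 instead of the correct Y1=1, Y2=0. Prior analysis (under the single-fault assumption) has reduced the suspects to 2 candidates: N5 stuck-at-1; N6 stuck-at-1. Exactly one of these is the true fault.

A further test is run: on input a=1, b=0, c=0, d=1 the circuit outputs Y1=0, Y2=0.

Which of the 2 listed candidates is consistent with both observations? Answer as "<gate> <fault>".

Evaluate each candidate on input a=1, b=0, c=0, d=1:
  N5 stuck-at-1: N1=1, N2=0, N3=1, N4=0, N5=1 [stuck-at-1], N6=0 → Y1=0, Y2=0 — matches
  N6 stuck-at-1: N1=1, N2=0, N3=1, N4=0, N5=1, N6=1 [stuck-at-1] → Y1=0, Y2=1 — eliminated
Only N5 stuck-at-1 reproduces the observed Y1=0, Y2=0.

N5 stuck-at-1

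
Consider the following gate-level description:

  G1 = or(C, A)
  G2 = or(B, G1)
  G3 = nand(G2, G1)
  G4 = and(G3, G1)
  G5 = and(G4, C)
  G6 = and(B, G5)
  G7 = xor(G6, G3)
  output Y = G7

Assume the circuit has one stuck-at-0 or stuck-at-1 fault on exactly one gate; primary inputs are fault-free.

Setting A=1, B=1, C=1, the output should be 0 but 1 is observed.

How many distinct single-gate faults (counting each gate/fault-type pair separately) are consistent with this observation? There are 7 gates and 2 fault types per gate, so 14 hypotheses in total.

Fault-free: G1=1, G2=1, G3=0, G4=0, G5=0, G6=0, G7=0 → 0. Observed 1.
  G1 stuck-at-0: output 1 ✓
  G1 stuck-at-1: output 0 ✗
  G2 stuck-at-0: output 0 ✗
  G2 stuck-at-1: output 0 ✗
  G3 stuck-at-0: output 0 ✗
  G3 stuck-at-1: output 0 ✗
  G4 stuck-at-0: output 0 ✗
  G4 stuck-at-1: output 1 ✓
  G5 stuck-at-0: output 0 ✗
  G5 stuck-at-1: output 1 ✓
  G6 stuck-at-0: output 0 ✗
  G6 stuck-at-1: output 1 ✓
  G7 stuck-at-0: output 0 ✗
  G7 stuck-at-1: output 1 ✓
Consistent faults: {G1 stuck-at-0, G4 stuck-at-1, G5 stuck-at-1, G6 stuck-at-1, G7 stuck-at-1} — 5 in all.

5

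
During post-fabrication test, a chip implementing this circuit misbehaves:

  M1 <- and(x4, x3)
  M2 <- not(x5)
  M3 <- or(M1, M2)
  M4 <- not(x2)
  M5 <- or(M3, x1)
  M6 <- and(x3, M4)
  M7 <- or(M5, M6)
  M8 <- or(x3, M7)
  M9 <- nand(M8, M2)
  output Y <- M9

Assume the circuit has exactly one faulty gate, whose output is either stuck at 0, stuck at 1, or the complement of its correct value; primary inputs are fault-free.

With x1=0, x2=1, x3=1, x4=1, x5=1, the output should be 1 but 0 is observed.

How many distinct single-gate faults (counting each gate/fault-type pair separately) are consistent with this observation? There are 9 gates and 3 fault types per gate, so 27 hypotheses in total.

4

Fault-free: M1=1, M2=0, M3=1, M4=0, M5=1, M6=0, M7=1, M8=1, M9=1 → 1. Observed 0.
  M1: none of the 3 fault types match ✗
  M2: stuck-at-1, inverted output ✓; others ✗
  M3: none of the 3 fault types match ✗
  M4: none of the 3 fault types match ✗
  M5: none of the 3 fault types match ✗
  M6: none of the 3 fault types match ✗
  M7: none of the 3 fault types match ✗
  M8: none of the 3 fault types match ✗
  M9: stuck-at-0, inverted output ✓; others ✗
Consistent faults: {M2 stuck-at-1, M2 inverted output, M9 stuck-at-0, M9 inverted output} — 4 in all.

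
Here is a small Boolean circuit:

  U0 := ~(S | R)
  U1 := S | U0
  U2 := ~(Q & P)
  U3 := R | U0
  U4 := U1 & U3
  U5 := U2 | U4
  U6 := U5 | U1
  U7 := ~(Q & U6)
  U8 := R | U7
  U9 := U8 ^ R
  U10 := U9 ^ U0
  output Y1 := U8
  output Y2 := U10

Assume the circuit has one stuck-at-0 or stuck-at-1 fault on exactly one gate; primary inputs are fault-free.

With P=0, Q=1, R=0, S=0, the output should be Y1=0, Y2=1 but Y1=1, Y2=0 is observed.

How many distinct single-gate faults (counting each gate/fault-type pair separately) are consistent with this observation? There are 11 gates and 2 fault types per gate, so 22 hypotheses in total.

3

Fault-free: U0=1, U1=1, U2=1, U3=1, U4=1, U5=1, U6=1, U7=0, U8=0, U9=0, U10=1 → Y1=0, Y2=1. Observed Y1=1, Y2=0.
  U0: none of the 2 fault types match ✗
  U1: none of the 2 fault types match ✗
  U2: none of the 2 fault types match ✗
  U3: none of the 2 fault types match ✗
  U4: none of the 2 fault types match ✗
  U5: none of the 2 fault types match ✗
  U6: stuck-at-0 ✓; others ✗
  U7: stuck-at-1 ✓; others ✗
  U8: stuck-at-1 ✓; others ✗
  U9: none of the 2 fault types match ✗
  U10: none of the 2 fault types match ✗
Consistent faults: {U6 stuck-at-0, U7 stuck-at-1, U8 stuck-at-1} — 3 in all.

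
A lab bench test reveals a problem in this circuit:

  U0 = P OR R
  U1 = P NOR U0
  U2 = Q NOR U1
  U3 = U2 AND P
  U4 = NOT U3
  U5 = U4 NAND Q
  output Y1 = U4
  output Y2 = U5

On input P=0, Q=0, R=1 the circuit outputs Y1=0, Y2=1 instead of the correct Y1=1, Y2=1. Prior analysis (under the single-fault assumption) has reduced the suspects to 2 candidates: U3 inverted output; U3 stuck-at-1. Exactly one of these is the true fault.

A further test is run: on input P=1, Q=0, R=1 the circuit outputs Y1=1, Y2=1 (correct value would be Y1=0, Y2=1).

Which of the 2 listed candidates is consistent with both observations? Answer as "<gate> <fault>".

U3 inverted output

Evaluate each candidate on input P=1, Q=0, R=1:
  U3 inverted output: U0=1, U1=0, U2=1, U3=0 [inverted output], U4=1, U5=1 → Y1=1, Y2=1 — matches
  U3 stuck-at-1: U0=1, U1=0, U2=1, U3=1 [stuck-at-1], U4=0, U5=1 → Y1=0, Y2=1 — eliminated
Only U3 inverted output reproduces the observed Y1=1, Y2=1.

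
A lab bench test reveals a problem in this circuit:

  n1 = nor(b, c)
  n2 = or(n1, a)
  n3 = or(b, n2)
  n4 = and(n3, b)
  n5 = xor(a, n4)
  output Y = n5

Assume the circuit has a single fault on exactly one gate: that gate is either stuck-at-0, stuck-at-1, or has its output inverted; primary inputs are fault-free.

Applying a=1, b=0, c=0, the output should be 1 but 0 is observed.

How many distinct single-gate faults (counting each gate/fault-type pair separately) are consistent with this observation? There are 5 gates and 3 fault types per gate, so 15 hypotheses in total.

4

Fault-free: n1=1, n2=1, n3=1, n4=0, n5=1 → 1. Observed 0.
  n1: none of the 3 fault types match ✗
  n2: none of the 3 fault types match ✗
  n3: none of the 3 fault types match ✗
  n4: stuck-at-1, inverted output ✓; others ✗
  n5: stuck-at-0, inverted output ✓; others ✗
Consistent faults: {n4 stuck-at-1, n4 inverted output, n5 stuck-at-0, n5 inverted output} — 4 in all.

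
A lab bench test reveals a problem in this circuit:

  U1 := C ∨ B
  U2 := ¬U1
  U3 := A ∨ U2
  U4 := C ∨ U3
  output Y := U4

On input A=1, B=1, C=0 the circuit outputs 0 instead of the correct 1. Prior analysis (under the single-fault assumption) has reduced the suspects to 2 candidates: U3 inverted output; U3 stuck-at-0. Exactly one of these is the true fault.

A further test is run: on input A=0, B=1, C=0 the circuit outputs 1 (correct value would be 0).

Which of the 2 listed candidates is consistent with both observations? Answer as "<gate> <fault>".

Evaluate each candidate on input A=0, B=1, C=0:
  U3 inverted output: U1=1, U2=0, U3=1 [inverted output], U4=1 → 1 — matches
  U3 stuck-at-0: U1=1, U2=0, U3=0 [stuck-at-0], U4=0 → 0 — eliminated
Only U3 inverted output reproduces the observed 1.

U3 inverted output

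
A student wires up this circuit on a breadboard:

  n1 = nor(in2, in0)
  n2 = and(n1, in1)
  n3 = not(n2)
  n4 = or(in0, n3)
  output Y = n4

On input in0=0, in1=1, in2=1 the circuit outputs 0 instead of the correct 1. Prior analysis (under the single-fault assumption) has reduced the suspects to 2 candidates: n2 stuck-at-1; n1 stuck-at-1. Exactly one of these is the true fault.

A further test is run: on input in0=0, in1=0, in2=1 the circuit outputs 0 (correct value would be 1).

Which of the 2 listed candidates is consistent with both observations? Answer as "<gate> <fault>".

n2 stuck-at-1

Evaluate each candidate on input in0=0, in1=0, in2=1:
  n2 stuck-at-1: n1=0, n2=1 [stuck-at-1], n3=0, n4=0 → 0 — matches
  n1 stuck-at-1: n1=1 [stuck-at-1], n2=0, n3=1, n4=1 → 1 — eliminated
Only n2 stuck-at-1 reproduces the observed 0.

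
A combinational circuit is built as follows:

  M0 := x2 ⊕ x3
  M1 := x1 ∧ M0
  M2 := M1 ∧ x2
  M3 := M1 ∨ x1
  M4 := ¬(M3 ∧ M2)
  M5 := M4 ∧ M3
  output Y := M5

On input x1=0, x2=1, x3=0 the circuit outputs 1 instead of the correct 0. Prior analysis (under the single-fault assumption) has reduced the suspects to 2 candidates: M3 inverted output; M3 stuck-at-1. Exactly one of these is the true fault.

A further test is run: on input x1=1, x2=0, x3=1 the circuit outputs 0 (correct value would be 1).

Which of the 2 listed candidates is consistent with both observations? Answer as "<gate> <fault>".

Evaluate each candidate on input x1=1, x2=0, x3=1:
  M3 inverted output: M0=1, M1=1, M2=0, M3=0 [inverted output], M4=1, M5=0 → 0 — matches
  M3 stuck-at-1: M0=1, M1=1, M2=0, M3=1 [stuck-at-1], M4=1, M5=1 → 1 — eliminated
Only M3 inverted output reproduces the observed 0.

M3 inverted output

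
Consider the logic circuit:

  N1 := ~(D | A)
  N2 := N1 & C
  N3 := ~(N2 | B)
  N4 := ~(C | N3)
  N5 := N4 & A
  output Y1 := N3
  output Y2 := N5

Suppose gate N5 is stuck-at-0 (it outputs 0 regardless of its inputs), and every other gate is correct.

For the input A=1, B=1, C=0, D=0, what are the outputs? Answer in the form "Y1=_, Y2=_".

Propagate with N5 forced: N1=0, N2=0, N3=0, N4=1, N5=0 [stuck-at-0].
So the outputs are Y1=0, Y2=0. (Without the fault they would be Y1=0, Y2=1.)

Y1=0, Y2=0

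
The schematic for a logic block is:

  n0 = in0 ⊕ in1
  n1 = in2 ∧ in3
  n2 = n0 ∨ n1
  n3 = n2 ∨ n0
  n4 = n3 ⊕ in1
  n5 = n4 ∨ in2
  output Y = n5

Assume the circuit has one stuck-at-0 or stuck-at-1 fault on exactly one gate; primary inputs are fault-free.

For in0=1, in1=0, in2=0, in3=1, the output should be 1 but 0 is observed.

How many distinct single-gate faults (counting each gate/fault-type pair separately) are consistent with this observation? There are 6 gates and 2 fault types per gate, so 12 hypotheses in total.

4

Fault-free: n0=1, n1=0, n2=1, n3=1, n4=1, n5=1 → 1. Observed 0.
  n0 stuck-at-0: output 0 ✓
  n0 stuck-at-1: output 1 ✗
  n1 stuck-at-0: output 1 ✗
  n1 stuck-at-1: output 1 ✗
  n2 stuck-at-0: output 1 ✗
  n2 stuck-at-1: output 1 ✗
  n3 stuck-at-0: output 0 ✓
  n3 stuck-at-1: output 1 ✗
  n4 stuck-at-0: output 0 ✓
  n4 stuck-at-1: output 1 ✗
  n5 stuck-at-0: output 0 ✓
  n5 stuck-at-1: output 1 ✗
Consistent faults: {n0 stuck-at-0, n3 stuck-at-0, n4 stuck-at-0, n5 stuck-at-0} — 4 in all.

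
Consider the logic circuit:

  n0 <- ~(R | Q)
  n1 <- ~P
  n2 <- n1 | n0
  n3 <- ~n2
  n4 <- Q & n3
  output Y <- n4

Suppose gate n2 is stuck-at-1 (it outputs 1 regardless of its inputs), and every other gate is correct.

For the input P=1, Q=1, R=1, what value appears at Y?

Propagate with n2 forced: n0=0, n1=0, n2=1 [stuck-at-1], n3=0, n4=0.
So Y = 0. (Without the fault it would be 1.)

0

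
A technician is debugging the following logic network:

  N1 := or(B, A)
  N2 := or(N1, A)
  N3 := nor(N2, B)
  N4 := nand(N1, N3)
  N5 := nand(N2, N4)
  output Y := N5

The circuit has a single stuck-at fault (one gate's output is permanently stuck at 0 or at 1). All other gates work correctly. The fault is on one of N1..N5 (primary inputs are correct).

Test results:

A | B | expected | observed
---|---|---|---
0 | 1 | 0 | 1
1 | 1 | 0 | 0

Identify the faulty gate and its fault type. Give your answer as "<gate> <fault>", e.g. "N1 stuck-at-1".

N1 stuck-at-0

Fault-free values for test 1 (A=0, B=1): N1=1, N2=1, N3=0, N4=1, N5=0, giving Y=0. Observed 1.
Test 1: faults giving observed 1 are {N1 stuck-at-0, N2 stuck-at-0, N3 stuck-at-1, N4 stuck-at-0, N5 stuck-at-1}.
Test 2 (A=1, B=1): fault-free N1=1, N2=1, N3=0, N4=1, N5=0 → 0; observed 0. Eliminates N2 stuck-at-0, N3 stuck-at-1, N4 stuck-at-0, N5 stuck-at-1.
Only N1 stuck-at-0 is consistent with every test.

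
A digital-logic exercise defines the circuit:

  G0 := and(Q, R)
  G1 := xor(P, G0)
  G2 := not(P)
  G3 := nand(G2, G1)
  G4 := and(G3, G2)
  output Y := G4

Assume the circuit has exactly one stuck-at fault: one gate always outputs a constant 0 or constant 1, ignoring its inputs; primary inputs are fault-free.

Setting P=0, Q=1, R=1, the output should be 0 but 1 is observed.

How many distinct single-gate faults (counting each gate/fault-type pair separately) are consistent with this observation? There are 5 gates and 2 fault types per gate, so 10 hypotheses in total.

4

Fault-free: G0=1, G1=1, G2=1, G3=0, G4=0 → 0. Observed 1.
  G0 stuck-at-0: output 1 ✓
  G0 stuck-at-1: output 0 ✗
  G1 stuck-at-0: output 1 ✓
  G1 stuck-at-1: output 0 ✗
  G2 stuck-at-0: output 0 ✗
  G2 stuck-at-1: output 0 ✗
  G3 stuck-at-0: output 0 ✗
  G3 stuck-at-1: output 1 ✓
  G4 stuck-at-0: output 0 ✗
  G4 stuck-at-1: output 1 ✓
Consistent faults: {G0 stuck-at-0, G1 stuck-at-0, G3 stuck-at-1, G4 stuck-at-1} — 4 in all.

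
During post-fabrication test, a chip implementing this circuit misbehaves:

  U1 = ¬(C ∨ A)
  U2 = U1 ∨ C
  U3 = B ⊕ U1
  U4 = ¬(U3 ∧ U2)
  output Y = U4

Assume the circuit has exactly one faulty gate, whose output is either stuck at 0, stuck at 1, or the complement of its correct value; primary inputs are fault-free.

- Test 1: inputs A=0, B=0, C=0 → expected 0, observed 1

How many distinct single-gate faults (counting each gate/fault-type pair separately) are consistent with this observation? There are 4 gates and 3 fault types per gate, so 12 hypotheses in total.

8

Fault-free: U1=1, U2=1, U3=1, U4=0 → 0. Observed 1.
  U1 stuck-at-0: output 1 ✓
  U1 stuck-at-1: output 0 ✗
  U1 inverted output: output 1 ✓
  U2 stuck-at-0: output 1 ✓
  U2 stuck-at-1: output 0 ✗
  U2 inverted output: output 1 ✓
  U3 stuck-at-0: output 1 ✓
  U3 stuck-at-1: output 0 ✗
  U3 inverted output: output 1 ✓
  U4 stuck-at-0: output 0 ✗
  U4 stuck-at-1: output 1 ✓
  U4 inverted output: output 1 ✓
Consistent faults: {U1 stuck-at-0, U1 inverted output, U2 stuck-at-0, U2 inverted output, U3 stuck-at-0, U3 inverted output, U4 stuck-at-1, U4 inverted output} — 8 in all.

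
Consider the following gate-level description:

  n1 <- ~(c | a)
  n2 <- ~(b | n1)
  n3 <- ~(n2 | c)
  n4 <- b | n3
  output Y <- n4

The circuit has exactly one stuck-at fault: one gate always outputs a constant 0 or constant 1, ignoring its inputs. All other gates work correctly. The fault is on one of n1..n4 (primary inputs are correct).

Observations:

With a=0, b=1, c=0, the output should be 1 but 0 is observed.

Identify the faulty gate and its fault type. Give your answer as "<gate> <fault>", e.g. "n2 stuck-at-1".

Fault-free values for test 1 (a=0, b=1, c=0): n1=1, n2=0, n3=1, n4=1, giving Y=1. Observed 0.
Test 1: faults giving observed 0 are {n4 stuck-at-0}.
Only n4 stuck-at-0 is consistent with every test.

n4 stuck-at-0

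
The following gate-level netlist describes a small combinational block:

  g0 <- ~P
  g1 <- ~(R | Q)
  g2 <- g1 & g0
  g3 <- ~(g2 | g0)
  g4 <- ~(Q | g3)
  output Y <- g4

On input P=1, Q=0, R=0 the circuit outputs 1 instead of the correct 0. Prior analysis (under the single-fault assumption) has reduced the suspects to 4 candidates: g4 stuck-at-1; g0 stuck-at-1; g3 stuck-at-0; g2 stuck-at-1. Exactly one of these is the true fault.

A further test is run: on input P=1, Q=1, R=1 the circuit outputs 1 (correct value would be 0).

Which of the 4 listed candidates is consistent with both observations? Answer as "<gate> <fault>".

Evaluate each candidate on input P=1, Q=1, R=1:
  g4 stuck-at-1: g0=0, g1=0, g2=0, g3=1, g4=1 [stuck-at-1] → 1 — matches
  g0 stuck-at-1: g0=1 [stuck-at-1], g1=0, g2=0, g3=0, g4=0 → 0 — eliminated
  g3 stuck-at-0: g0=0, g1=0, g2=0, g3=0 [stuck-at-0], g4=0 → 0 — eliminated
  g2 stuck-at-1: g0=0, g1=0, g2=1 [stuck-at-1], g3=0, g4=0 → 0 — eliminated
Only g4 stuck-at-1 reproduces the observed 1.

g4 stuck-at-1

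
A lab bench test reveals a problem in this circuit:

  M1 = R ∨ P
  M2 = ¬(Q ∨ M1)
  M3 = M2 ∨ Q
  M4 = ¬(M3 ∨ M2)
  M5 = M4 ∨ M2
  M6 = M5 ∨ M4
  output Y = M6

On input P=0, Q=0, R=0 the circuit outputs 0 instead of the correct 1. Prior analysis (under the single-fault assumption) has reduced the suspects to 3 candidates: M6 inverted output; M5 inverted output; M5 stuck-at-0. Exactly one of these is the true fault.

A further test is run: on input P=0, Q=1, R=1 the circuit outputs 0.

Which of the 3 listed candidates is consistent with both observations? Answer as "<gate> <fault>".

Evaluate each candidate on input P=0, Q=1, R=1:
  M6 inverted output: M1=1, M2=0, M3=1, M4=0, M5=0, M6=1 [inverted output] → 1 — eliminated
  M5 inverted output: M1=1, M2=0, M3=1, M4=0, M5=1 [inverted output], M6=1 → 1 — eliminated
  M5 stuck-at-0: M1=1, M2=0, M3=1, M4=0, M5=0 [stuck-at-0], M6=0 → 0 — matches
Only M5 stuck-at-0 reproduces the observed 0.

M5 stuck-at-0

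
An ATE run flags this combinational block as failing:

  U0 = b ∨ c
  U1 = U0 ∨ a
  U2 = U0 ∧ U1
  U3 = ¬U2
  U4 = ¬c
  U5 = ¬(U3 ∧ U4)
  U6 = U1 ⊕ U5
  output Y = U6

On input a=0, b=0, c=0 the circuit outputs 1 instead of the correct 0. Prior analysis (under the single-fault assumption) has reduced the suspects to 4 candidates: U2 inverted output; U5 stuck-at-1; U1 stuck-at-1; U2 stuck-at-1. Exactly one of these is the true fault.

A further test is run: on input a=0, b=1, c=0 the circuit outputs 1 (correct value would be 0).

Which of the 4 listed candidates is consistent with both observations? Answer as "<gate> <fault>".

U2 inverted output

Evaluate each candidate on input a=0, b=1, c=0:
  U2 inverted output: U0=1, U1=1, U2=0 [inverted output], U3=1, U4=1, U5=0, U6=1 → 1 — matches
  U5 stuck-at-1: U0=1, U1=1, U2=1, U3=0, U4=1, U5=1 [stuck-at-1], U6=0 → 0 — eliminated
  U1 stuck-at-1: U0=1, U1=1 [stuck-at-1], U2=1, U3=0, U4=1, U5=1, U6=0 → 0 — eliminated
  U2 stuck-at-1: U0=1, U1=1, U2=1 [stuck-at-1], U3=0, U4=1, U5=1, U6=0 → 0 — eliminated
Only U2 inverted output reproduces the observed 1.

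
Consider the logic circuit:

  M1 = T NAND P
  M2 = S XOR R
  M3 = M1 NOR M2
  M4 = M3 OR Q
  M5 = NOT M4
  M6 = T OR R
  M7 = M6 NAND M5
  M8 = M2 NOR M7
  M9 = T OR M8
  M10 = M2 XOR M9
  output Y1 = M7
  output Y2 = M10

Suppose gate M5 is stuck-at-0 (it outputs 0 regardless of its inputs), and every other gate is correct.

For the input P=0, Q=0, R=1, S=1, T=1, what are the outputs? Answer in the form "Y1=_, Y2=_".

Y1=1, Y2=1

Propagate with M5 forced: M1=1, M2=0, M3=0, M4=0, M5=0 [stuck-at-0], M6=1, M7=1, M8=0, M9=1, M10=1.
So the outputs are Y1=1, Y2=1. (Without the fault they would be Y1=0, Y2=1.)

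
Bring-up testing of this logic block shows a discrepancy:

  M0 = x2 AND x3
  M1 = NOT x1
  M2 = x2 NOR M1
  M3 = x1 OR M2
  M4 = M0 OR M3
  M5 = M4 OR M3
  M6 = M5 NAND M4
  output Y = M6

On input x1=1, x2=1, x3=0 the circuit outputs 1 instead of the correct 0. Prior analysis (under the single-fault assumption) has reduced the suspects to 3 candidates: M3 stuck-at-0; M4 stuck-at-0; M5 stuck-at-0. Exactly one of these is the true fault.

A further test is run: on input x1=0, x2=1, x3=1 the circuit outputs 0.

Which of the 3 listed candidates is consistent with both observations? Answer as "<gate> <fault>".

Evaluate each candidate on input x1=0, x2=1, x3=1:
  M3 stuck-at-0: M0=1, M1=1, M2=0, M3=0 [stuck-at-0], M4=1, M5=1, M6=0 → 0 — matches
  M4 stuck-at-0: M0=1, M1=1, M2=0, M3=0, M4=0 [stuck-at-0], M5=0, M6=1 → 1 — eliminated
  M5 stuck-at-0: M0=1, M1=1, M2=0, M3=0, M4=1, M5=0 [stuck-at-0], M6=1 → 1 — eliminated
Only M3 stuck-at-0 reproduces the observed 0.

M3 stuck-at-0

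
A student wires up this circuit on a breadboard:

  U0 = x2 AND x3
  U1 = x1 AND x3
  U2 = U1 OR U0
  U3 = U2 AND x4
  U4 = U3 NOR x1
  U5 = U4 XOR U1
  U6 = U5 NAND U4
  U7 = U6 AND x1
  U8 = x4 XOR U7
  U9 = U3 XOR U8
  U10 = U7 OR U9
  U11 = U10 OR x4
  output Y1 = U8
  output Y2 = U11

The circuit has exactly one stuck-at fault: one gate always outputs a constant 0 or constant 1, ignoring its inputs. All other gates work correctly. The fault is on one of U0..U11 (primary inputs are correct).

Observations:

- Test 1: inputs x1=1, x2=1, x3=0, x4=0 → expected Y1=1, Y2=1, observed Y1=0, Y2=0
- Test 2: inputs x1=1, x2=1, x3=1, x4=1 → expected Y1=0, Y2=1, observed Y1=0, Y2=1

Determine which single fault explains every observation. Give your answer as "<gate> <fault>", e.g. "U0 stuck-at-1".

U4 stuck-at-1

Fault-free values for test 1 (x1=1, x2=1, x3=0, x4=0): U0=0, U1=0, U2=0, U3=0, U4=0, U5=0, U6=1, U7=1, U8=1, U9=1, U10=1, U11=1, giving Y1=1, Y2=1. Observed Y1=0, Y2=0.
Test 1: faults giving observed Y1=0, Y2=0 are {U4 stuck-at-1, U6 stuck-at-0, U7 stuck-at-0}.
Test 2 (x1=1, x2=1, x3=1, x4=1): fault-free U0=1, U1=1, U2=1, U3=1, U4=0, U5=1, U6=1, U7=1, U8=0, U9=1, U10=1, U11=1 → Y1=0, Y2=1; observed Y1=0, Y2=1. Eliminates U6 stuck-at-0, U7 stuck-at-0.
Only U4 stuck-at-1 is consistent with every test.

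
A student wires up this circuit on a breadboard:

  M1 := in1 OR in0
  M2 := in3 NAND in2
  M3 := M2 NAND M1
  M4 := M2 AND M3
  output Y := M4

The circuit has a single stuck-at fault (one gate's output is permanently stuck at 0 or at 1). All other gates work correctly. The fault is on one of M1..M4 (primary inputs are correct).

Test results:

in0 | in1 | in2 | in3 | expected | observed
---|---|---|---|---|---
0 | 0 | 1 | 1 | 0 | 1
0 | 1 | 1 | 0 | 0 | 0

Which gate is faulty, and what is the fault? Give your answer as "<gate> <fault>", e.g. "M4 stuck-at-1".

Fault-free values for test 1 (in0=0, in1=0, in2=1, in3=1): M1=0, M2=0, M3=1, M4=0, giving Y=0. Observed 1.
Test 1: faults giving observed 1 are {M2 stuck-at-1, M4 stuck-at-1}.
Test 2 (in0=0, in1=1, in2=1, in3=0): fault-free M1=1, M2=1, M3=0, M4=0 → 0; observed 0. Eliminates M4 stuck-at-1.
Only M2 stuck-at-1 is consistent with every test.

M2 stuck-at-1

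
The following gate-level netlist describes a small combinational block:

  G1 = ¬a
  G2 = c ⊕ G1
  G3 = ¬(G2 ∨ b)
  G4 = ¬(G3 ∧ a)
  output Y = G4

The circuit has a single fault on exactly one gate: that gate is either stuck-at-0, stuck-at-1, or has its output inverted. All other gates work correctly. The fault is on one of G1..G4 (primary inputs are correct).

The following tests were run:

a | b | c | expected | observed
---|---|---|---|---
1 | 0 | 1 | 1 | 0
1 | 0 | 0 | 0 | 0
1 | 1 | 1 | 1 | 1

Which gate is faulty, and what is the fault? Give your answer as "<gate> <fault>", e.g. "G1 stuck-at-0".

Fault-free values for test 1 (a=1, b=0, c=1): G1=0, G2=1, G3=0, G4=1, giving Y=1. Observed 0.
Test 1: faults giving observed 0 are {G1 stuck-at-1, G1 inverted output, G2 stuck-at-0, G2 inverted output, G3 stuck-at-1, G3 inverted output, G4 stuck-at-0, G4 inverted output}.
Test 2 (a=1, b=0, c=0): fault-free G1=0, G2=0, G3=1, G4=0 → 0; observed 0. Eliminates G1 stuck-at-1, G1 inverted output, G2 inverted output, G3 inverted output, G4 inverted output.
Test 3 (a=1, b=1, c=1): fault-free G1=0, G2=1, G3=0, G4=1 → 1; observed 1. Eliminates G3 stuck-at-1, G4 stuck-at-0.
Only G2 stuck-at-0 is consistent with every test.

G2 stuck-at-0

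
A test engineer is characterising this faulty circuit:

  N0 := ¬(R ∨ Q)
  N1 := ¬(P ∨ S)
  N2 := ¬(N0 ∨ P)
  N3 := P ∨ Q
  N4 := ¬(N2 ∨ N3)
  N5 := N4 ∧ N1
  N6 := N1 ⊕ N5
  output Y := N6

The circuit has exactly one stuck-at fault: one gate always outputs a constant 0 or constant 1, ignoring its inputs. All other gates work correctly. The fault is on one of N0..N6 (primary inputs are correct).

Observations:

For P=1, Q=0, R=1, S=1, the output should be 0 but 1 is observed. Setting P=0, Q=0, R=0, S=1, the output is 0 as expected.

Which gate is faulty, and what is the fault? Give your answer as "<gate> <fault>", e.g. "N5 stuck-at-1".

Fault-free values for test 1 (P=1, Q=0, R=1, S=1): N0=0, N1=0, N2=0, N3=1, N4=0, N5=0, N6=0, giving Y=0. Observed 1.
Test 1: faults giving observed 1 are {N1 stuck-at-1, N5 stuck-at-1, N6 stuck-at-1}.
Test 2 (P=0, Q=0, R=0, S=1): fault-free N0=1, N1=0, N2=0, N3=0, N4=1, N5=0, N6=0 → 0; observed 0. Eliminates N5 stuck-at-1, N6 stuck-at-1.
Only N1 stuck-at-1 is consistent with every test.

N1 stuck-at-1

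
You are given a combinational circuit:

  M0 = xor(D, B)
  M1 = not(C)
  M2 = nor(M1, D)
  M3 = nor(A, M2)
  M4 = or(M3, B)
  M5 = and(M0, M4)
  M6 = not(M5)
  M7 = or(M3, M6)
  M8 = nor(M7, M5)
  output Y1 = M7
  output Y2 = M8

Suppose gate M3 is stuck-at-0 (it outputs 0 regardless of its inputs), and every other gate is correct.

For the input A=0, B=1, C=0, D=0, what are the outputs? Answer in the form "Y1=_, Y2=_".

Y1=0, Y2=0

Propagate with M3 forced: M0=1, M1=1, M2=0, M3=0 [stuck-at-0], M4=1, M5=1, M6=0, M7=0, M8=0.
So the outputs are Y1=0, Y2=0. (Without the fault they would be Y1=1, Y2=0.)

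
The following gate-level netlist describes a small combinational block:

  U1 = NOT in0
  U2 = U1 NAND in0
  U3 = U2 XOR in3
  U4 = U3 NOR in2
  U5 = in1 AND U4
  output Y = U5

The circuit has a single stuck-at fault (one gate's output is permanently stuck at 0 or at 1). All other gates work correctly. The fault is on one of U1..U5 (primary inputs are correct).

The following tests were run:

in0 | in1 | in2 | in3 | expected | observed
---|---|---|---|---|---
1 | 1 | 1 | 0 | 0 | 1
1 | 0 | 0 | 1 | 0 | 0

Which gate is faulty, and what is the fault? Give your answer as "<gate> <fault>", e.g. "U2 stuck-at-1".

U4 stuck-at-1

Fault-free values for test 1 (in0=1, in1=1, in2=1, in3=0): U1=0, U2=1, U3=1, U4=0, U5=0, giving Y=0. Observed 1.
Test 1: faults giving observed 1 are {U4 stuck-at-1, U5 stuck-at-1}.
Test 2 (in0=1, in1=0, in2=0, in3=1): fault-free U1=0, U2=1, U3=0, U4=1, U5=0 → 0; observed 0. Eliminates U5 stuck-at-1.
Only U4 stuck-at-1 is consistent with every test.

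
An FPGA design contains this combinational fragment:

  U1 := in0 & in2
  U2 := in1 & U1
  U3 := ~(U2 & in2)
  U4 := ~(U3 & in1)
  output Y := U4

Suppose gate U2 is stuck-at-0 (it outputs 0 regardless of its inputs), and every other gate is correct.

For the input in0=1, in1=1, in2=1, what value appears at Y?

0

Propagate with U2 forced: U1=1, U2=0 [stuck-at-0], U3=1, U4=0.
So Y = 0. (Without the fault it would be 1.)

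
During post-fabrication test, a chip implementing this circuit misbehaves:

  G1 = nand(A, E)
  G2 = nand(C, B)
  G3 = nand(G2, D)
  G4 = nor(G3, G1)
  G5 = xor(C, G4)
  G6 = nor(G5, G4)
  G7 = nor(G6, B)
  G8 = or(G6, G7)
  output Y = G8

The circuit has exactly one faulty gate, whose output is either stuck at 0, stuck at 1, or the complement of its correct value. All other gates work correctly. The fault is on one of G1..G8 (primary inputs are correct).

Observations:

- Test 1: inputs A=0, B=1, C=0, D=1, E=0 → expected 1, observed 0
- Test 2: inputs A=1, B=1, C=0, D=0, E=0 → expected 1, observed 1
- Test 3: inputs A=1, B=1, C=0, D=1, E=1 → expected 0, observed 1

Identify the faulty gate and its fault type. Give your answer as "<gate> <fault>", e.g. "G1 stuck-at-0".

G1 inverted output

Fault-free values for test 1 (A=0, B=1, C=0, D=1, E=0): G1=1, G2=1, G3=0, G4=0, G5=0, G6=1, G7=0, G8=1, giving Y=1. Observed 0.
Test 1: faults giving observed 0 are {G1 stuck-at-0, G1 inverted output, G4 stuck-at-1, G4 inverted output, G5 stuck-at-1, G5 inverted output, G6 stuck-at-0, G6 inverted output, G8 stuck-at-0, G8 inverted output}.
Test 2 (A=1, B=1, C=0, D=0, E=0): fault-free G1=1, G2=1, G3=1, G4=0, G5=0, G6=1, G7=0, G8=1 → 1; observed 1. Eliminates G4 stuck-at-1, G4 inverted output, G5 stuck-at-1, G5 inverted output, G6 stuck-at-0, G6 inverted output, G8 stuck-at-0, G8 inverted output.
Test 3 (A=1, B=1, C=0, D=1, E=1): fault-free G1=0, G2=1, G3=0, G4=1, G5=1, G6=0, G7=0, G8=0 → 0; observed 1. Eliminates G1 stuck-at-0.
Only G1 inverted output is consistent with every test.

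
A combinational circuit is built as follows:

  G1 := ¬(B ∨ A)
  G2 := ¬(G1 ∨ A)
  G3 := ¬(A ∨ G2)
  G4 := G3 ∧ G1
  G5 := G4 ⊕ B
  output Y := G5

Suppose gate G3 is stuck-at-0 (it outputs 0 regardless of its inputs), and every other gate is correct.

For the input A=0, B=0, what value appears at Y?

0

Propagate with G3 forced: G1=1, G2=0, G3=0 [stuck-at-0], G4=0, G5=0.
So Y = 0. (Without the fault it would be 1.)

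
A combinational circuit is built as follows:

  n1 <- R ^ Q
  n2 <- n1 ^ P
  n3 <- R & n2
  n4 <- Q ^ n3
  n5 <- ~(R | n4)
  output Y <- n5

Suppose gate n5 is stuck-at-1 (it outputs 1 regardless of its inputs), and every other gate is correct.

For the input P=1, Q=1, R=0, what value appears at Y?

1

Propagate with n5 forced: n1=1, n2=0, n3=0, n4=1, n5=1 [stuck-at-1].
So Y = 1. (Without the fault it would be 0.)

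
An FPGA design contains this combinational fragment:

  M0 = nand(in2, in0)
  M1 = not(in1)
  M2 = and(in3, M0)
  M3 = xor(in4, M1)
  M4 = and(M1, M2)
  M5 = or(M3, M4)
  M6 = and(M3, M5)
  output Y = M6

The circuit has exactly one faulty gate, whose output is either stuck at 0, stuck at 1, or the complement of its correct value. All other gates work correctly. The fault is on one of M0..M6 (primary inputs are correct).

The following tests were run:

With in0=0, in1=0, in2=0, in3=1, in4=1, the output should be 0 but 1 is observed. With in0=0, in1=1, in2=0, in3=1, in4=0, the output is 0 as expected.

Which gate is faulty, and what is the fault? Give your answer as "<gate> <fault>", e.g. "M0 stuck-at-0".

M1 stuck-at-0

Fault-free values for test 1 (in0=0, in1=0, in2=0, in3=1, in4=1): M0=1, M1=1, M2=1, M3=0, M4=1, M5=1, M6=0, giving Y=0. Observed 1.
Test 1: faults giving observed 1 are {M1 stuck-at-0, M1 inverted output, M3 stuck-at-1, M3 inverted output, M6 stuck-at-1, M6 inverted output}.
Test 2 (in0=0, in1=1, in2=0, in3=1, in4=0): fault-free M0=1, M1=0, M2=1, M3=0, M4=0, M5=0, M6=0 → 0; observed 0. Eliminates M1 inverted output, M3 stuck-at-1, M3 inverted output, M6 stuck-at-1, M6 inverted output.
Only M1 stuck-at-0 is consistent with every test.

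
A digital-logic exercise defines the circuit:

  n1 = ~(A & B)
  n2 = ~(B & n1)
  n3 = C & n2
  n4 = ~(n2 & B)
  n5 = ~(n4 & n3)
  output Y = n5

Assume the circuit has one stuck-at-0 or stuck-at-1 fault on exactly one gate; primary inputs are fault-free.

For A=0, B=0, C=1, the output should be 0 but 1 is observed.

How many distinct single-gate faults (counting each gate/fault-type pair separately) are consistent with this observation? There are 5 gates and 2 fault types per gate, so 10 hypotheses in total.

Fault-free: n1=1, n2=1, n3=1, n4=1, n5=0 → 0. Observed 1.
  n1 stuck-at-0: output 0 ✗
  n1 stuck-at-1: output 0 ✗
  n2 stuck-at-0: output 1 ✓
  n2 stuck-at-1: output 0 ✗
  n3 stuck-at-0: output 1 ✓
  n3 stuck-at-1: output 0 ✗
  n4 stuck-at-0: output 1 ✓
  n4 stuck-at-1: output 0 ✗
  n5 stuck-at-0: output 0 ✗
  n5 stuck-at-1: output 1 ✓
Consistent faults: {n2 stuck-at-0, n3 stuck-at-0, n4 stuck-at-0, n5 stuck-at-1} — 4 in all.

4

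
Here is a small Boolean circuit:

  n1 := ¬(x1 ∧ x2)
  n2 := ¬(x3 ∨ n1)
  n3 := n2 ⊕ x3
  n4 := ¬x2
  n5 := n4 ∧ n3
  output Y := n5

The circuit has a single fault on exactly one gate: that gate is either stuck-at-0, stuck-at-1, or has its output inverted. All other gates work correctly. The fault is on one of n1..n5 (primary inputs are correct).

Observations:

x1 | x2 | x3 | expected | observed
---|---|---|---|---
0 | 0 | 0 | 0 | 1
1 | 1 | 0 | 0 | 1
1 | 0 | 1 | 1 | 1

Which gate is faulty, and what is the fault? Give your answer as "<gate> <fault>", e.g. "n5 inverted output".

n5 stuck-at-1

Fault-free values for test 1 (x1=0, x2=0, x3=0): n1=1, n2=0, n3=0, n4=1, n5=0, giving Y=0. Observed 1.
Test 1: faults giving observed 1 are {n1 stuck-at-0, n1 inverted output, n2 stuck-at-1, n2 inverted output, n3 stuck-at-1, n3 inverted output, n5 stuck-at-1, n5 inverted output}.
Test 2 (x1=1, x2=1, x3=0): fault-free n1=0, n2=1, n3=1, n4=0, n5=0 → 0; observed 1. Eliminates n1 stuck-at-0, n1 inverted output, n2 stuck-at-1, n2 inverted output, n3 stuck-at-1, n3 inverted output.
Test 3 (x1=1, x2=0, x3=1): fault-free n1=1, n2=0, n3=1, n4=1, n5=1 → 1; observed 1. Eliminates n5 inverted output.
Only n5 stuck-at-1 is consistent with every test.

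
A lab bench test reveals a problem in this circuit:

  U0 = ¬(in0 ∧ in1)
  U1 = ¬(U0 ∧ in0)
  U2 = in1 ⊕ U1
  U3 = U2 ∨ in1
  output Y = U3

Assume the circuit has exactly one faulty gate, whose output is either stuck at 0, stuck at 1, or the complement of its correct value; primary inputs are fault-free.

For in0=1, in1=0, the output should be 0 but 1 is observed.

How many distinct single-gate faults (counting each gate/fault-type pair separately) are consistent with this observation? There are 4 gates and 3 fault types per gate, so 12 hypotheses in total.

Fault-free: U0=1, U1=0, U2=0, U3=0 → 0. Observed 1.
  U0 stuck-at-0: output 1 ✓
  U0 stuck-at-1: output 0 ✗
  U0 inverted output: output 1 ✓
  U1 stuck-at-0: output 0 ✗
  U1 stuck-at-1: output 1 ✓
  U1 inverted output: output 1 ✓
  U2 stuck-at-0: output 0 ✗
  U2 stuck-at-1: output 1 ✓
  U2 inverted output: output 1 ✓
  U3 stuck-at-0: output 0 ✗
  U3 stuck-at-1: output 1 ✓
  U3 inverted output: output 1 ✓
Consistent faults: {U0 stuck-at-0, U0 inverted output, U1 stuck-at-1, U1 inverted output, U2 stuck-at-1, U2 inverted output, U3 stuck-at-1, U3 inverted output} — 8 in all.

8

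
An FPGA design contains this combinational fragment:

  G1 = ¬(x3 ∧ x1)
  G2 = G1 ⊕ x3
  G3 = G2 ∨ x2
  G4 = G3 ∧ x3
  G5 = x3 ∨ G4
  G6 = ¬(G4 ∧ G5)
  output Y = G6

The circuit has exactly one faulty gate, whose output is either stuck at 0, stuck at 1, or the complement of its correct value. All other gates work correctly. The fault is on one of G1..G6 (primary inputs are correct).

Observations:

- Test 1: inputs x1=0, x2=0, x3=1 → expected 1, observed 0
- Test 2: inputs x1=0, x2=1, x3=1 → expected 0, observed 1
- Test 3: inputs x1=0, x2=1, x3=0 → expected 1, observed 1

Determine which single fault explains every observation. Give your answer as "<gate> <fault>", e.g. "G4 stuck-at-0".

G3 inverted output

Fault-free values for test 1 (x1=0, x2=0, x3=1): G1=1, G2=0, G3=0, G4=0, G5=1, G6=1, giving Y=1. Observed 0.
Test 1: faults giving observed 0 are {G1 stuck-at-0, G1 inverted output, G2 stuck-at-1, G2 inverted output, G3 stuck-at-1, G3 inverted output, G4 stuck-at-1, G4 inverted output, G6 stuck-at-0, G6 inverted output}.
Test 2 (x1=0, x2=1, x3=1): fault-free G1=1, G2=0, G3=1, G4=1, G5=1, G6=0 → 0; observed 1. Eliminates G1 stuck-at-0, G1 inverted output, G2 stuck-at-1, G2 inverted output, G3 stuck-at-1, G4 stuck-at-1, G6 stuck-at-0.
Test 3 (x1=0, x2=1, x3=0): fault-free G1=1, G2=1, G3=1, G4=0, G5=0, G6=1 → 1; observed 1. Eliminates G4 inverted output, G6 inverted output.
Only G3 inverted output is consistent with every test.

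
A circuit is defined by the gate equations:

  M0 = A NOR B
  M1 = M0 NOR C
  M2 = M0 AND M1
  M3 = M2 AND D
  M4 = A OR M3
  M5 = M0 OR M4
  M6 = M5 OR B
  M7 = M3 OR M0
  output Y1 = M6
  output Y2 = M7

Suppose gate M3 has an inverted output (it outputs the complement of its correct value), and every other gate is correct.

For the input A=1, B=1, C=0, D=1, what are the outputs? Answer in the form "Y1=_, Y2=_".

Propagate with M3 forced: M0=0, M1=1, M2=0, M3=1 [inverted output], M4=1, M5=1, M6=1, M7=1.
So the outputs are Y1=1, Y2=1. (Without the fault they would be Y1=1, Y2=0.)

Y1=1, Y2=1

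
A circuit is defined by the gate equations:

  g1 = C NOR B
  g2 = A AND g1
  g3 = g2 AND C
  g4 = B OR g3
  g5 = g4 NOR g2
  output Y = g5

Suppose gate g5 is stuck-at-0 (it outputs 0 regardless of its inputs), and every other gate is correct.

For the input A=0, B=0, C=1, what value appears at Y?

0

Propagate with g5 forced: g1=0, g2=0, g3=0, g4=0, g5=0 [stuck-at-0].
So Y = 0. (Without the fault it would be 1.)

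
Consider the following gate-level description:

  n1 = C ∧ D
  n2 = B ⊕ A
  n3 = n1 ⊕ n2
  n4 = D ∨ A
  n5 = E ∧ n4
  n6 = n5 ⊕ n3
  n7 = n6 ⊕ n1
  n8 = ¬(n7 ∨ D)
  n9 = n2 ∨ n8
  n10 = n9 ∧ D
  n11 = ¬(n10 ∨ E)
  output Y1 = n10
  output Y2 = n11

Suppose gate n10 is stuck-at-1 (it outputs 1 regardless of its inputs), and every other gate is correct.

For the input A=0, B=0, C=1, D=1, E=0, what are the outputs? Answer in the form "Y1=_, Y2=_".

Y1=1, Y2=0

Propagate with n10 forced: n1=1, n2=0, n3=1, n4=1, n5=0, n6=1, n7=0, n8=0, n9=0, n10=1 [stuck-at-1], n11=0.
So the outputs are Y1=1, Y2=0. (Without the fault they would be Y1=0, Y2=1.)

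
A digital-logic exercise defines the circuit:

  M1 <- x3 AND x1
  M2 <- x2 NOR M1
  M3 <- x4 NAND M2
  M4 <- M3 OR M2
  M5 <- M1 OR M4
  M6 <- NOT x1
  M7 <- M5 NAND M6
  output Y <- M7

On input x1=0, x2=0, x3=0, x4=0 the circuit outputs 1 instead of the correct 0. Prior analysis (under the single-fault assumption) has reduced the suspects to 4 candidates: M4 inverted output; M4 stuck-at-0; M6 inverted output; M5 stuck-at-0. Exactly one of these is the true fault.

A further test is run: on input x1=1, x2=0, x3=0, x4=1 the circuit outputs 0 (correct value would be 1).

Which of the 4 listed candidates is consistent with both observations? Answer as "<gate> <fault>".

M6 inverted output

Evaluate each candidate on input x1=1, x2=0, x3=0, x4=1:
  M4 inverted output: M1=0, M2=1, M3=0, M4=0 [inverted output], M5=0, M6=0, M7=1 → 1 — eliminated
  M4 stuck-at-0: M1=0, M2=1, M3=0, M4=0 [stuck-at-0], M5=0, M6=0, M7=1 → 1 — eliminated
  M6 inverted output: M1=0, M2=1, M3=0, M4=1, M5=1, M6=1 [inverted output], M7=0 → 0 — matches
  M5 stuck-at-0: M1=0, M2=1, M3=0, M4=1, M5=0 [stuck-at-0], M6=0, M7=1 → 1 — eliminated
Only M6 inverted output reproduces the observed 0.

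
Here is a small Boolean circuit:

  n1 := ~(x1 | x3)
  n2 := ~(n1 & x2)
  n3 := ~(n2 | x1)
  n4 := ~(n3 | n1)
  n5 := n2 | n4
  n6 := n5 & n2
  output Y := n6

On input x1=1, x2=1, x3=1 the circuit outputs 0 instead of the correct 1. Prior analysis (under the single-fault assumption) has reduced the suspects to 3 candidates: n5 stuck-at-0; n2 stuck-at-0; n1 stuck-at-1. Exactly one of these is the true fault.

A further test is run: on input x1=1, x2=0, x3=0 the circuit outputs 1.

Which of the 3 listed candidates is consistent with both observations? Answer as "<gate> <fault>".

Evaluate each candidate on input x1=1, x2=0, x3=0:
  n5 stuck-at-0: n1=0, n2=1, n3=0, n4=1, n5=0 [stuck-at-0], n6=0 → 0 — eliminated
  n2 stuck-at-0: n1=0, n2=0 [stuck-at-0], n3=0, n4=1, n5=1, n6=0 → 0 — eliminated
  n1 stuck-at-1: n1=1 [stuck-at-1], n2=1, n3=0, n4=0, n5=1, n6=1 → 1 — matches
Only n1 stuck-at-1 reproduces the observed 1.

n1 stuck-at-1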